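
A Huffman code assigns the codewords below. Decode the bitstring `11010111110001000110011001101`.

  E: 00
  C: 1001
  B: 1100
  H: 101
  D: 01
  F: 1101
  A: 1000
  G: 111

FDGAABBF

Read left to right; each codeword is recognised as soon as it completes (prefix code):
  1101→F | 01→D | 111→G | 1000→A | 1000→A | 1100→B | 1100→B | 1101→F
Decoded message: FDGAABBF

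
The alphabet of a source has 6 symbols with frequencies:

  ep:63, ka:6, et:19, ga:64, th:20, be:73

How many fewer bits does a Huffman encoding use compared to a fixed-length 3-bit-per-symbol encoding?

Fixed-length: 3 bits × 245 symbols = 735 bits.
Huffman merges:
combine ka(6), et(19) → 25
combine th(20), 25 → 45
combine 45, ep(63) → 108
combine ga(64), be(73) → 137
combine 108, 137 → 245
Huffman total = 25 + 45 + 108 + 137 + 245 = 560 bits.
Saving = 735 − 560 = 175 bits.

175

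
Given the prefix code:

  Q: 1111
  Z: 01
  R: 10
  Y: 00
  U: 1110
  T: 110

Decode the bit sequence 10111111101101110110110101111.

RQUTUTTRQ

Read left to right; each codeword is recognised as soon as it completes (prefix code):
  10→R | 1111→Q | 1110→U | 110→T | 1110→U | 110→T | 110→T | 10→R | 1111→Q
Decoded message: RQUTUTTRQ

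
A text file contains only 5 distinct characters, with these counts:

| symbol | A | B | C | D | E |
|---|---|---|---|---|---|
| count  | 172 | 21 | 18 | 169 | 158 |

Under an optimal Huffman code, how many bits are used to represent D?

2

Huffman merges, smallest pair first:
merge C(18) and B(21): 39
merge 39 and E(158): 197
merge D(169) and A(172): 341
merge 197 and 341: 538
D sits 2 levels below the root, so its codeword is 2 bits.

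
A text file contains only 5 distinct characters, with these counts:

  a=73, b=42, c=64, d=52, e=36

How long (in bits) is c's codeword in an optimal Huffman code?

Build the tree from the bottom:
merge e(36) and b(42): 78
merge d(52) and c(64): 116
merge a(73) and 78: 151
merge 116 and 151: 267
c's leaf is at depth 2, giving a 2-bit codeword.

2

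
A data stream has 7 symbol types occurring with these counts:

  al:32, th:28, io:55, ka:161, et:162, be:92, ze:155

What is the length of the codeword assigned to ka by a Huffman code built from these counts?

Huffman merges, smallest pair first:
combine th(28), al(32) → 60
combine io(55), 60 → 115
combine be(92), 115 → 207
combine ze(155), ka(161) → 316
combine et(162), 207 → 369
combine 316, 369 → 685
ka's leaf is at depth 2, giving a 2-bit codeword.

2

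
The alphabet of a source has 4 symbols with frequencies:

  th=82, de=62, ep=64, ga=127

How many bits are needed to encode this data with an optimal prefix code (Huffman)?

669

Merge the two smallest weights repeatedly:
combine de(62), ep(64) → 126
combine th(82), 126 → 208
combine ga(127), 208 → 335
Total encoded bits = sum of merged weights = 126 + 208 + 335 = 669.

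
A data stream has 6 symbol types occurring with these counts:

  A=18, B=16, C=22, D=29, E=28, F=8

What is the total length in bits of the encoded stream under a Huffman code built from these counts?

306

Build the Huffman tree bottom-up:
combine F(8), B(16) → 24
combine A(18), C(22) → 40
combine 24, E(28) → 52
combine D(29), 40 → 69
combine 52, 69 → 121
Total encoded bits = sum of merged weights = 24 + 40 + 52 + 69 + 121 = 306.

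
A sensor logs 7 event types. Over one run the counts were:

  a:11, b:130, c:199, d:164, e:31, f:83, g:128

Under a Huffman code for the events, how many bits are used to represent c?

Repeatedly merge the two smallest:
a(11) + e(31) → 42
42 + f(83) → 125
125 + g(128) → 253
b(130) + d(164) → 294
c(199) + 253 → 452
294 + 452 → 746
The subtree containing c is merged 2 times, so code length = 2.

2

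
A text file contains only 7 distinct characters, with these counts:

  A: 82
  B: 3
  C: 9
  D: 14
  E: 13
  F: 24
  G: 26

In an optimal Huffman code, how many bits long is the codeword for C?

5

Huffman merges, smallest pair first:
B(3) + C(9) → 12
12 + E(13) → 25
D(14) + F(24) → 38
25 + G(26) → 51
38 + 51 → 89
A(82) + 89 → 171
C sits 5 levels below the root, so its codeword is 5 bits.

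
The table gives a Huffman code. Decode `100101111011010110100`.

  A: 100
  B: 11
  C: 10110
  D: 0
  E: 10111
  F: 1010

Read left to right; each codeword is recognised as soon as it completes (prefix code):
  100→A | 10111→E | 10110→C | 10110→C | 100→A
Decoded message: AECCA

AECCA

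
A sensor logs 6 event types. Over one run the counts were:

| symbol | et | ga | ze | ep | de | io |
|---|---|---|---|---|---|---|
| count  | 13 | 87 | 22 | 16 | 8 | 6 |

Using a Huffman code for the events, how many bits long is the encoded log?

296

Greedily combine the two least-frequent nodes:
io(6) + de(8) → 14
et(13) + 14 → 27
ep(16) + ze(22) → 38
27 + 38 → 65
65 + ga(87) → 152
Each symbol's bit-cost is frequency × depth; summing gives 296 bits (equivalently 14 + 27 + 38 + 65 + 152).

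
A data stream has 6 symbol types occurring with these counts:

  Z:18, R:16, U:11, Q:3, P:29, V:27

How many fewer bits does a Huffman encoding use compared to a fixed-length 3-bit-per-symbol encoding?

60

Fixed-length: 3 bits × 104 symbols = 312 bits.
Huffman merges:
merge Q(3) and U(11): 14
merge 14 and R(16): 30
merge Z(18) and V(27): 45
merge P(29) and 30: 59
merge 45 and 59: 104
Huffman total = 14 + 30 + 45 + 59 + 104 = 252 bits.
Saving = 312 − 252 = 60 bits.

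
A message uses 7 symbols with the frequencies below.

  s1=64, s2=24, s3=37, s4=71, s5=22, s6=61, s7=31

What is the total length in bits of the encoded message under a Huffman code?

Merge the two smallest weights repeatedly:
merge s5(22) and s2(24): 46
merge s7(31) and s3(37): 68
merge 46 and s6(61): 107
merge s1(64) and 68: 132
merge s4(71) and 107: 178
merge 132 and 178: 310
Each symbol's bit-cost is frequency × depth; summing gives 841 bits (equivalently 46 + 68 + 107 + 132 + 178 + 310).

841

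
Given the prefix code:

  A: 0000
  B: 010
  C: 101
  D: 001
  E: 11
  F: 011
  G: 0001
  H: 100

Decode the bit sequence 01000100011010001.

Read left to right; each codeword is recognised as soon as it completes (prefix code):
  010→B | 001→D | 0001→G | 101→C | 0001→G
Decoded message: BDGCG

BDGCG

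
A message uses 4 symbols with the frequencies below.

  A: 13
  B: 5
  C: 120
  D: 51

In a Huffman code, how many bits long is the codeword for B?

Huffman merges, smallest pair first:
B(5) + A(13) → 18
18 + D(51) → 69
69 + C(120) → 189
The subtree containing B is merged 3 times, so code length = 3.

3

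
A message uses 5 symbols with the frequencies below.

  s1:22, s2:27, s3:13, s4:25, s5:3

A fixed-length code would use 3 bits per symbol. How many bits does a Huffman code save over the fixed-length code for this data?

Fixed-length: 3 bits × 90 symbols = 270 bits.
Huffman merges:
s5(3) + s3(13) → 16
16 + s1(22) → 38
s4(25) + s2(27) → 52
38 + 52 → 90
Huffman total = 16 + 38 + 52 + 90 = 196 bits.
Saving = 270 − 196 = 74 bits.

74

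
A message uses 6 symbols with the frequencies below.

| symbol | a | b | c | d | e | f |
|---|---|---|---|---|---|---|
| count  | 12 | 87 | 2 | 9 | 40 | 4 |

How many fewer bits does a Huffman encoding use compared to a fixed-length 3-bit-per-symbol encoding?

193

Fixed-length: 3 bits × 154 symbols = 462 bits.
Huffman merges:
combine c(2), f(4) → 6
combine 6, d(9) → 15
combine a(12), 15 → 27
combine 27, e(40) → 67
combine 67, b(87) → 154
Huffman total = 6 + 15 + 27 + 67 + 154 = 269 bits.
Saving = 462 − 269 = 193 bits.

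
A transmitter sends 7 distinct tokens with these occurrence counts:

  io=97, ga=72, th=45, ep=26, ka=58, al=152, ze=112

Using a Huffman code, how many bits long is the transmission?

Greedily combine the two least-frequent nodes:
ep(26) + th(45) → 71
ka(58) + 71 → 129
ga(72) + io(97) → 169
ze(112) + 129 → 241
al(152) + 169 → 321
241 + 321 → 562
The encoded length is the sum of every internal node's weight: 71 + 129 + 169 + 241 + 321 + 562 = 1493 bits.

1493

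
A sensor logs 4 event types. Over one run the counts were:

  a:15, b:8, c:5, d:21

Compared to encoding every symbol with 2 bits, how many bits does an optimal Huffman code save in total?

8

Fixed-length: 2 bits × 49 symbols = 98 bits.
Huffman merges:
merge c(5) and b(8): 13
merge 13 and a(15): 28
merge d(21) and 28: 49
Huffman total = 13 + 28 + 49 = 90 bits.
Saving = 98 − 90 = 8 bits.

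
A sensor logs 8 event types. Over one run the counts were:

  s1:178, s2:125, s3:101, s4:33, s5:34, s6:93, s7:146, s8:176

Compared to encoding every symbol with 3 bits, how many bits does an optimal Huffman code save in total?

127

Fixed-length: 3 bits × 886 symbols = 2658 bits.
Huffman merges:
combine s4(33), s5(34) → 67
combine 67, s6(93) → 160
combine s3(101), s2(125) → 226
combine s7(146), 160 → 306
combine s8(176), s1(178) → 354
combine 226, 306 → 532
combine 354, 532 → 886
Huffman total = 67 + 160 + 226 + 306 + 354 + 532 + 886 = 2531 bits.
Saving = 2658 − 2531 = 127 bits.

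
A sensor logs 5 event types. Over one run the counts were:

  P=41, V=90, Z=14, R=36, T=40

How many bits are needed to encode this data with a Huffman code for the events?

Greedily combine the two least-frequent nodes:
merge Z(14) and R(36): 50
merge T(40) and P(41): 81
merge 50 and 81: 131
merge V(90) and 131: 221
The encoded length is the sum of every internal node's weight: 50 + 81 + 131 + 221 = 483 bits.

483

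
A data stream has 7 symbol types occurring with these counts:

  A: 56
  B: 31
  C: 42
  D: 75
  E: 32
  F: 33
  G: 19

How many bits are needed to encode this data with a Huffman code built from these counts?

Merge the two smallest weights repeatedly:
combine G(19), B(31) → 50
combine E(32), F(33) → 65
combine C(42), 50 → 92
combine A(56), 65 → 121
combine D(75), 92 → 167
combine 121, 167 → 288
The encoded length is the sum of every internal node's weight: 50 + 65 + 92 + 121 + 167 + 288 = 783 bits.

783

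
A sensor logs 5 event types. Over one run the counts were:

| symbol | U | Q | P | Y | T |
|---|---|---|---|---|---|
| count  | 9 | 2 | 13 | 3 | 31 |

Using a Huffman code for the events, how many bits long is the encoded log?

Greedily combine the two least-frequent nodes:
combine Q(2), Y(3) → 5
combine 5, U(9) → 14
combine P(13), 14 → 27
combine 27, T(31) → 58
The encoded length is the sum of every internal node's weight: 5 + 14 + 27 + 58 = 104 bits.

104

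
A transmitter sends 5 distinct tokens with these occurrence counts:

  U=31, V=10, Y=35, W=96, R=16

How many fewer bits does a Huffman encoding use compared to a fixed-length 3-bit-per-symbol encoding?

201

Fixed-length: 3 bits × 188 symbols = 564 bits.
Huffman merges:
V(10) + R(16) → 26
26 + U(31) → 57
Y(35) + 57 → 92
92 + W(96) → 188
Huffman total = 26 + 57 + 92 + 188 = 363 bits.
Saving = 564 − 363 = 201 bits.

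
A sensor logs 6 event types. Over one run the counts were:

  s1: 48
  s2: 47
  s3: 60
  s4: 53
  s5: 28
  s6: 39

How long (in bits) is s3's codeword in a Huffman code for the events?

Huffman merges, smallest pair first:
s5(28) + s6(39) → 67
s2(47) + s1(48) → 95
s4(53) + s3(60) → 113
67 + 95 → 162
113 + 162 → 275
s3 sits 2 levels below the root, so its codeword is 2 bits.

2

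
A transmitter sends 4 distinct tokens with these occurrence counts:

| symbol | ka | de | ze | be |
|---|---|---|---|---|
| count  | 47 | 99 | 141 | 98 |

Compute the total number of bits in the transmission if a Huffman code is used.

Build the Huffman tree bottom-up:
combine ka(47), be(98) → 145
combine de(99), ze(141) → 240
combine 145, 240 → 385
The encoded length is the sum of every internal node's weight: 145 + 240 + 385 = 770 bits.

770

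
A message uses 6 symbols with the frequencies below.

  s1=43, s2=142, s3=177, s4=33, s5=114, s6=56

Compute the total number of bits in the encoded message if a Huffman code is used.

1338

Merge the two smallest weights repeatedly:
merge s4(33) and s1(43): 76
merge s6(56) and 76: 132
merge s5(114) and 132: 246
merge s2(142) and s3(177): 319
merge 246 and 319: 565
The encoded length is the sum of every internal node's weight: 76 + 132 + 246 + 319 + 565 = 1338 bits.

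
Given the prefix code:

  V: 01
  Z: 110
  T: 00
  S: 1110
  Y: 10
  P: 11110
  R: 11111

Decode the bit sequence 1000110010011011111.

YTZVTZR

Read left to right; each codeword is recognised as soon as it completes (prefix code):
  10→Y | 00→T | 110→Z | 01→V | 00→T | 110→Z | 11111→R
Decoded message: YTZVTZR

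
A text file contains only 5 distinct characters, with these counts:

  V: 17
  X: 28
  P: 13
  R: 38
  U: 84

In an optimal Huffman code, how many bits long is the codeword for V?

4

Huffman merges, smallest pair first:
P(13) + V(17) → 30
X(28) + 30 → 58
R(38) + 58 → 96
U(84) + 96 → 180
The subtree containing V is merged 4 times, so code length = 4.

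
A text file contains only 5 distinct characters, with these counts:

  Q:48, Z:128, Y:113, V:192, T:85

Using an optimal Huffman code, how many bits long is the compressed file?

1265

Greedily combine the two least-frequent nodes:
combine Q(48), T(85) → 133
combine Y(113), Z(128) → 241
combine 133, V(192) → 325
combine 241, 325 → 566
The encoded length is the sum of every internal node's weight: 133 + 241 + 325 + 566 = 1265 bits.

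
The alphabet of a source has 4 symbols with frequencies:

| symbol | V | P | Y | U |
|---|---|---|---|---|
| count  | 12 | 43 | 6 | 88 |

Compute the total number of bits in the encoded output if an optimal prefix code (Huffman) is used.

Greedily combine the two least-frequent nodes:
merge Y(6) and V(12): 18
merge 18 and P(43): 61
merge 61 and U(88): 149
Each symbol's bit-cost is frequency × depth; summing gives 228 bits (equivalently 18 + 61 + 149).

228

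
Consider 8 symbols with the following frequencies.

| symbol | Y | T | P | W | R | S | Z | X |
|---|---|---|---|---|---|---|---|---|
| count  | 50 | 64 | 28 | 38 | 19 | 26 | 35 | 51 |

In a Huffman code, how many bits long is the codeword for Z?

3

Huffman merges, smallest pair first:
merge R(19) and S(26): 45
merge P(28) and Z(35): 63
merge W(38) and 45: 83
merge Y(50) and X(51): 101
merge 63 and T(64): 127
merge 83 and 101: 184
merge 127 and 184: 311
The subtree containing Z is merged 3 times, so code length = 3.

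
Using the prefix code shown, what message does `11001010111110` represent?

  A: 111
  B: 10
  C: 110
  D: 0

Read left to right; each codeword is recognised as soon as it completes (prefix code):
  110→C | 0→D | 10→B | 10→B | 111→A | 110→C
Decoded message: CDBBAC

CDBBAC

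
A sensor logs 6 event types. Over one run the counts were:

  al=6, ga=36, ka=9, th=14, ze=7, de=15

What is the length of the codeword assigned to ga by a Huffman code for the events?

1

Repeatedly merge the two smallest:
merge al(6) and ze(7): 13
merge ka(9) and 13: 22
merge th(14) and de(15): 29
merge 22 and 29: 51
merge ga(36) and 51: 87
ga is a child of the root — depth 1, so its codeword is a single bit.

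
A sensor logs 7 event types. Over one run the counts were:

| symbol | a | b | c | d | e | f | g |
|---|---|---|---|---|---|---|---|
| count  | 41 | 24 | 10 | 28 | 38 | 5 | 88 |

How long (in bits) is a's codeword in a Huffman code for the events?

3

Repeatedly merge the two smallest:
f(5) + c(10) → 15
15 + b(24) → 39
d(28) + e(38) → 66
39 + a(41) → 80
66 + 80 → 146
g(88) + 146 → 234
The subtree containing a is merged 3 times, so code length = 3.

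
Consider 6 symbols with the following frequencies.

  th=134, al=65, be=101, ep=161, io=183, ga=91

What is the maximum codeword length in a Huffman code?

Merge the two lowest-weight nodes at each step:
combine al(65), ga(91) → 156
combine be(101), th(134) → 235
combine 156, ep(161) → 317
combine io(183), 235 → 418
combine 317, 418 → 735
Maximum depth reached is 3.

3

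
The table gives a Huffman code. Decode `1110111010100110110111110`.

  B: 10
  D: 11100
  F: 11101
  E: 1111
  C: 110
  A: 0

FCBBACCEB

Read left to right; each codeword is recognised as soon as it completes (prefix code):
  11101→F | 110→C | 10→B | 10→B | 0→A | 110→C | 110→C | 1111→E | 10→B
Decoded message: FCBBACCEB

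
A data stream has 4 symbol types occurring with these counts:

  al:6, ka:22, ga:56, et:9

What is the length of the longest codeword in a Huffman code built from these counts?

Merge the two lowest-weight nodes at each step:
al(6) + et(9) → 15
15 + ka(22) → 37
37 + ga(56) → 93
The first pair merged (al, et) ends up deepest, at depth 3.

3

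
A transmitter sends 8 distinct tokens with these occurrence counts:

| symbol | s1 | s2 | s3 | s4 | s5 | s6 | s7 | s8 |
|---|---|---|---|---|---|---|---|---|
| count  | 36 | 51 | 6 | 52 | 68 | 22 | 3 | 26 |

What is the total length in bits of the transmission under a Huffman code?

Build the Huffman tree bottom-up:
merge s7(3) and s3(6): 9
merge 9 and s6(22): 31
merge s8(26) and 31: 57
merge s1(36) and s2(51): 87
merge s4(52) and 57: 109
merge s5(68) and 87: 155
merge 109 and 155: 264
Each symbol's bit-cost is frequency × depth; summing gives 712 bits (equivalently 9 + 31 + 57 + 87 + 109 + 155 + 264).

712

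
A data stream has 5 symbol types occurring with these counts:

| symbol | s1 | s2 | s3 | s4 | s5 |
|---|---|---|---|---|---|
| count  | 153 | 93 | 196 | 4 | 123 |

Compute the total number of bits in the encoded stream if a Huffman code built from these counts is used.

Merge the two smallest weights repeatedly:
merge s4(4) and s2(93): 97
merge 97 and s5(123): 220
merge s1(153) and s3(196): 349
merge 220 and 349: 569
Each symbol's bit-cost is frequency × depth; summing gives 1235 bits (equivalently 97 + 220 + 349 + 569).

1235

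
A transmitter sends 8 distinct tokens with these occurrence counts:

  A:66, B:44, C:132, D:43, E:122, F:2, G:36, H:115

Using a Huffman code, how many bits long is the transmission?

1540

Greedily combine the two least-frequent nodes:
combine F(2), G(36) → 38
combine 38, D(43) → 81
combine B(44), A(66) → 110
combine 81, 110 → 191
combine H(115), E(122) → 237
combine C(132), 191 → 323
combine 237, 323 → 560
Each symbol's bit-cost is frequency × depth; summing gives 1540 bits (equivalently 38 + 81 + 110 + 191 + 237 + 323 + 560).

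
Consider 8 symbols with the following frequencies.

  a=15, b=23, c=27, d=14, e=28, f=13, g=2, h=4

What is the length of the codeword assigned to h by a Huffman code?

Huffman merges, smallest pair first:
merge g(2) and h(4): 6
merge 6 and f(13): 19
merge d(14) and a(15): 29
merge 19 and b(23): 42
merge c(27) and e(28): 55
merge 29 and 42: 71
merge 55 and 71: 126
h's leaf is at depth 5, giving a 5-bit codeword.

5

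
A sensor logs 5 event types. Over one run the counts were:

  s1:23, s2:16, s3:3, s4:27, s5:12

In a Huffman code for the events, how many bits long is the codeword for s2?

2

Huffman merges, smallest pair first:
merge s3(3) and s5(12): 15
merge 15 and s2(16): 31
merge s1(23) and s4(27): 50
merge 31 and 50: 81
s2 sits 2 levels below the root, so its codeword is 2 bits.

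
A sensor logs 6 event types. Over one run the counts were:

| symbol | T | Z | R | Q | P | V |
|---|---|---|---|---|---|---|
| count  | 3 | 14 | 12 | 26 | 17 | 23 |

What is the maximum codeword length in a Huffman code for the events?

Merge the two lowest-weight nodes at each step:
combine T(3), R(12) → 15
combine Z(14), 15 → 29
combine P(17), V(23) → 40
combine Q(26), 29 → 55
combine 40, 55 → 95
The rarest symbols sit at the bottom; the longest codeword is 4 bits.

4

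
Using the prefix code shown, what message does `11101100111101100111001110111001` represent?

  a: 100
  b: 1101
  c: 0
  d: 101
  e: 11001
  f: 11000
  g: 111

gcegceebe

Read left to right; each codeword is recognised as soon as it completes (prefix code):
  111→g | 0→c | 11001→e | 111→g | 0→c | 11001→e | 11001→e | 1101→b | 11001→e
Decoded message: gcegceebe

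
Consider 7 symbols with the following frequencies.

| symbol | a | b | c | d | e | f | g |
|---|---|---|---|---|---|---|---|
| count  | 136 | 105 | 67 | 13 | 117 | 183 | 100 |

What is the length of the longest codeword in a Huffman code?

4

Merge the two lowest-weight nodes at each step:
combine d(13), c(67) → 80
combine 80, g(100) → 180
combine b(105), e(117) → 222
combine a(136), 180 → 316
combine f(183), 222 → 405
combine 316, 405 → 721
Maximum depth reached is 4.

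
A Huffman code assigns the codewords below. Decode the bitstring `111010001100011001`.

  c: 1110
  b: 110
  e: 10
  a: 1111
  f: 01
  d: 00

cedbdbf

Read left to right; each codeword is recognised as soon as it completes (prefix code):
  1110→c | 10→e | 00→d | 110→b | 00→d | 110→b | 01→f
Decoded message: cedbdbf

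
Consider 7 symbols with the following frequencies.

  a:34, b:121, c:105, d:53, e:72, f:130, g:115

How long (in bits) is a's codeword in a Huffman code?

4

Huffman merges, smallest pair first:
combine a(34), d(53) → 87
combine e(72), 87 → 159
combine c(105), g(115) → 220
combine b(121), f(130) → 251
combine 159, 220 → 379
combine 251, 379 → 630
a's leaf is at depth 4, giving a 4-bit codeword.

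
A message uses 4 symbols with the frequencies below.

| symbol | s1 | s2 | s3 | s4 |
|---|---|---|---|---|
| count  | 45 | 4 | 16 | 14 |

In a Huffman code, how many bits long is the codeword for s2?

3

Build the tree from the bottom:
combine s2(4), s4(14) → 18
combine s3(16), 18 → 34
combine 34, s1(45) → 79
s2's leaf is at depth 3, giving a 3-bit codeword.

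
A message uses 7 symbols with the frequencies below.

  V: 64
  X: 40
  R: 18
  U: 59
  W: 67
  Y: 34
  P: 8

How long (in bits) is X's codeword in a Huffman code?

Build the tree from the bottom:
merge P(8) and R(18): 26
merge 26 and Y(34): 60
merge X(40) and U(59): 99
merge 60 and V(64): 124
merge W(67) and 99: 166
merge 124 and 166: 290
The subtree containing X is merged 3 times, so code length = 3.

3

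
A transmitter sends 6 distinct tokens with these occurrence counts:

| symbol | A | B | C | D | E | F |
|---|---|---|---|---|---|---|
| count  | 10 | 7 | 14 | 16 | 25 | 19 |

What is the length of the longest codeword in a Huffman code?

3

Merge the two lowest-weight nodes at each step:
merge B(7) and A(10): 17
merge C(14) and D(16): 30
merge 17 and F(19): 36
merge E(25) and 30: 55
merge 36 and 55: 91
The first pair merged (B, A) ends up deepest, at depth 3.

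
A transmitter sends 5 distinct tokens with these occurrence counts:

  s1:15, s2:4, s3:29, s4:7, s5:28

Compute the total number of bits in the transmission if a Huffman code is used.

174

Merge the two smallest weights repeatedly:
merge s2(4) and s4(7): 11
merge 11 and s1(15): 26
merge 26 and s5(28): 54
merge s3(29) and 54: 83
Total encoded bits = sum of merged weights = 11 + 26 + 54 + 83 = 174.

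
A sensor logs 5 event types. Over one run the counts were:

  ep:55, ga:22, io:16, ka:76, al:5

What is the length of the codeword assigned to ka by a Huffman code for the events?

Build the tree from the bottom:
merge al(5) and io(16): 21
merge 21 and ga(22): 43
merge 43 and ep(55): 98
merge ka(76) and 98: 174
ka sits one level below the root: a 1-bit codeword.

1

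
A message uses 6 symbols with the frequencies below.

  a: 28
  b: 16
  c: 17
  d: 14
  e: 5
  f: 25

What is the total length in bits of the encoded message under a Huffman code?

262

Build the Huffman tree bottom-up:
combine e(5), d(14) → 19
combine b(16), c(17) → 33
combine 19, f(25) → 44
combine a(28), 33 → 61
combine 44, 61 → 105
Total encoded bits = sum of merged weights = 19 + 33 + 44 + 61 + 105 = 262.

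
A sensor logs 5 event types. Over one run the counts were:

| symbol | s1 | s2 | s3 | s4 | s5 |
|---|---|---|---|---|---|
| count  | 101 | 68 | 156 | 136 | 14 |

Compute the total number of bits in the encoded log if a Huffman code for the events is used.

1032

Greedily combine the two least-frequent nodes:
combine s5(14), s2(68) → 82
combine 82, s1(101) → 183
combine s4(136), s3(156) → 292
combine 183, 292 → 475
The encoded length is the sum of every internal node's weight: 82 + 183 + 292 + 475 = 1032 bits.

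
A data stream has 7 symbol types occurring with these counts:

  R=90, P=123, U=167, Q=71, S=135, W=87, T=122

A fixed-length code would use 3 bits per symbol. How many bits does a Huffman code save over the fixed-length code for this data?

167

Fixed-length: 3 bits × 795 symbols = 2385 bits.
Huffman merges:
merge Q(71) and W(87): 158
merge R(90) and T(122): 212
merge P(123) and S(135): 258
merge 158 and U(167): 325
merge 212 and 258: 470
merge 325 and 470: 795
Huffman total = 158 + 212 + 258 + 325 + 470 + 795 = 2218 bits.
Saving = 2385 − 2218 = 167 bits.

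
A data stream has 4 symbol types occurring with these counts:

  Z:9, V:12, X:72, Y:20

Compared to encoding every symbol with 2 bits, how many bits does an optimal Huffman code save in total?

51

Fixed-length: 2 bits × 113 symbols = 226 bits.
Huffman merges:
Z(9) + V(12) → 21
Y(20) + 21 → 41
41 + X(72) → 113
Huffman total = 21 + 41 + 113 = 175 bits.
Saving = 226 − 175 = 51 bits.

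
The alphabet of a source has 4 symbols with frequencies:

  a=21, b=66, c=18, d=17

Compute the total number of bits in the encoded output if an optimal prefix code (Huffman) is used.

Build the Huffman tree bottom-up:
combine d(17), c(18) → 35
combine a(21), 35 → 56
combine 56, b(66) → 122
Total encoded bits = sum of merged weights = 35 + 56 + 122 = 213.

213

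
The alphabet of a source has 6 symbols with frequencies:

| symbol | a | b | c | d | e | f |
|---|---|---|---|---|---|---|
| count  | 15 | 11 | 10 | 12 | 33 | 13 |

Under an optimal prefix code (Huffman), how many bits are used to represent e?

Huffman merges, smallest pair first:
combine c(10), b(11) → 21
combine d(12), f(13) → 25
combine a(15), 21 → 36
combine 25, e(33) → 58
combine 36, 58 → 94
The subtree containing e is merged 2 times, so code length = 2.

2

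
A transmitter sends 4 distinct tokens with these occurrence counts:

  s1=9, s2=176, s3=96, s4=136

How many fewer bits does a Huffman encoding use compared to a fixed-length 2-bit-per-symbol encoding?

71

Fixed-length: 2 bits × 417 symbols = 834 bits.
Huffman merges:
s1(9) + s3(96) → 105
105 + s4(136) → 241
s2(176) + 241 → 417
Huffman total = 105 + 241 + 417 = 763 bits.
Saving = 834 − 763 = 71 bits.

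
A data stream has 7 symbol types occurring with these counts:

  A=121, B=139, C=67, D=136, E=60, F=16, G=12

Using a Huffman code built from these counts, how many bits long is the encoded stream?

Build the Huffman tree bottom-up:
G(12) + F(16) → 28
28 + E(60) → 88
C(67) + 88 → 155
A(121) + D(136) → 257
B(139) + 155 → 294
257 + 294 → 551
Each symbol's bit-cost is frequency × depth; summing gives 1373 bits (equivalently 28 + 88 + 155 + 257 + 294 + 551).

1373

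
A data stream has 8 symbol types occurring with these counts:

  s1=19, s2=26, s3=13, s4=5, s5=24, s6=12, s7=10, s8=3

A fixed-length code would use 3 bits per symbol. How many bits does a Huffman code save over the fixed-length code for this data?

Fixed-length: 3 bits × 112 symbols = 336 bits.
Huffman merges:
merge s8(3) and s4(5): 8
merge 8 and s7(10): 18
merge s6(12) and s3(13): 25
merge 18 and s1(19): 37
merge s5(24) and 25: 49
merge s2(26) and 37: 63
merge 49 and 63: 112
Huffman total = 8 + 18 + 25 + 37 + 49 + 63 + 112 = 312 bits.
Saving = 336 − 312 = 24 bits.

24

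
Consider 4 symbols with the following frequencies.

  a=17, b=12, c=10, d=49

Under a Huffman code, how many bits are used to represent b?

Build the tree from the bottom:
combine c(10), b(12) → 22
combine a(17), 22 → 39
combine 39, d(49) → 88
The subtree containing b is merged 3 times, so code length = 3.

3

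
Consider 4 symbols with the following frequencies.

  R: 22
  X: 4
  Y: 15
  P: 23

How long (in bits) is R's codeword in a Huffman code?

Repeatedly merge the two smallest:
combine X(4), Y(15) → 19
combine 19, R(22) → 41
combine P(23), 41 → 64
The subtree containing R is merged 2 times, so code length = 2.

2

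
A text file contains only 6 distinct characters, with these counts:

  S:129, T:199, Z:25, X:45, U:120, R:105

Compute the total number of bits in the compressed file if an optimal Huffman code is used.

1491

Merge the two smallest weights repeatedly:
combine Z(25), X(45) → 70
combine 70, R(105) → 175
combine U(120), S(129) → 249
combine 175, T(199) → 374
combine 249, 374 → 623
Each symbol's bit-cost is frequency × depth; summing gives 1491 bits (equivalently 70 + 175 + 249 + 374 + 623).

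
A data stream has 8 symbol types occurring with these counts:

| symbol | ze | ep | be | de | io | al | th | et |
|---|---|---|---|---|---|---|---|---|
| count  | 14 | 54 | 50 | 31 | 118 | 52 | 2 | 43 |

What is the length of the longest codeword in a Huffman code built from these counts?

Merge the two lowest-weight nodes at each step:
th(2) + ze(14) → 16
16 + de(31) → 47
et(43) + 47 → 90
be(50) + al(52) → 102
ep(54) + 90 → 144
102 + io(118) → 220
144 + 220 → 364
Maximum depth reached is 5.

5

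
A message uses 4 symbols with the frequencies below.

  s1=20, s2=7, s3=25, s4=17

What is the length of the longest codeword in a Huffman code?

3

Merge the two lowest-weight nodes at each step:
s2(7) + s4(17) → 24
s1(20) + 24 → 44
s3(25) + 44 → 69
Maximum depth reached is 3.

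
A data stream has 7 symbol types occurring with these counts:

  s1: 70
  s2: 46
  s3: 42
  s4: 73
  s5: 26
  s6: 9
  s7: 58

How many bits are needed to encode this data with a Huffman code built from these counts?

Merge the two smallest weights repeatedly:
merge s6(9) and s5(26): 35
merge 35 and s3(42): 77
merge s2(46) and s7(58): 104
merge s1(70) and s4(73): 143
merge 77 and 104: 181
merge 143 and 181: 324
Total encoded bits = sum of merged weights = 35 + 77 + 104 + 143 + 181 + 324 = 864.

864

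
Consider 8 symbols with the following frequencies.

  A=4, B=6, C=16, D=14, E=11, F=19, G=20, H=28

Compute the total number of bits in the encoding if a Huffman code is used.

Build the Huffman tree bottom-up:
A(4) + B(6) → 10
10 + E(11) → 21
D(14) + C(16) → 30
F(19) + G(20) → 39
21 + H(28) → 49
30 + 39 → 69
49 + 69 → 118
The encoded length is the sum of every internal node's weight: 10 + 21 + 30 + 39 + 49 + 69 + 118 = 336 bits.

336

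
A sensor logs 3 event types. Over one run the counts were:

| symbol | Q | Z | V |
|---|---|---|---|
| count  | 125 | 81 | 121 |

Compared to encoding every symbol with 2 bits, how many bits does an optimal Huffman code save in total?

125

Fixed-length: 2 bits × 327 symbols = 654 bits.
Huffman merges:
combine Z(81), V(121) → 202
combine Q(125), 202 → 327
Huffman total = 202 + 327 = 529 bits.
Saving = 654 − 529 = 125 bits.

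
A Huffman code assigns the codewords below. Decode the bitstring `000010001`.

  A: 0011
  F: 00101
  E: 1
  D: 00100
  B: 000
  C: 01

Read left to right; each codeword is recognised as soon as it completes (prefix code):
  000→B | 01→C | 000→B | 1→E
Decoded message: BCBE

BCBE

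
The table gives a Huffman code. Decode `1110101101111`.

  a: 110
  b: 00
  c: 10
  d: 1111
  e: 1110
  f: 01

ecad

Read left to right; each codeword is recognised as soon as it completes (prefix code):
  1110→e | 10→c | 110→a | 1111→d
Decoded message: ecad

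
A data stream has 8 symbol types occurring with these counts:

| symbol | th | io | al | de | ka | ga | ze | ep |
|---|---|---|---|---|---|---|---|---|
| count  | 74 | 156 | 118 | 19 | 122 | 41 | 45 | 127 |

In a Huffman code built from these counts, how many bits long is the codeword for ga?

Build the tree from the bottom:
combine de(19), ga(41) → 60
combine ze(45), 60 → 105
combine th(74), 105 → 179
combine al(118), ka(122) → 240
combine ep(127), io(156) → 283
combine 179, 240 → 419
combine 283, 419 → 702
The subtree containing ga is merged 5 times, so code length = 5.

5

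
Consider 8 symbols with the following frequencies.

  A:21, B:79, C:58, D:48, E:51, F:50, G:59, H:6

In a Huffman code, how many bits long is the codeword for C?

3

Huffman merges, smallest pair first:
combine H(6), A(21) → 27
combine 27, D(48) → 75
combine F(50), E(51) → 101
combine C(58), G(59) → 117
combine 75, B(79) → 154
combine 101, 117 → 218
combine 154, 218 → 372
C sits 3 levels below the root, so its codeword is 3 bits.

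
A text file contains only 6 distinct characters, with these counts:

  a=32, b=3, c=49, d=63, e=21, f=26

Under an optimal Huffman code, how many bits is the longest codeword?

Merge the two lowest-weight nodes at each step:
merge b(3) and e(21): 24
merge 24 and f(26): 50
merge a(32) and c(49): 81
merge 50 and d(63): 113
merge 81 and 113: 194
Maximum depth reached is 4.

4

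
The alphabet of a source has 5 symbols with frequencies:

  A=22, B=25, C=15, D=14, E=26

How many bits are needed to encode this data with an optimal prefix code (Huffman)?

233

Merge the two smallest weights repeatedly:
D(14) + C(15) → 29
A(22) + B(25) → 47
E(26) + 29 → 55
47 + 55 → 102
The encoded length is the sum of every internal node's weight: 29 + 47 + 55 + 102 = 233 bits.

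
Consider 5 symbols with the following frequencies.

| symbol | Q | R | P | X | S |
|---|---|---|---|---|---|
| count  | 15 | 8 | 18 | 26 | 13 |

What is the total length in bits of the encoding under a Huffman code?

Merge the two smallest weights repeatedly:
merge R(8) and S(13): 21
merge Q(15) and P(18): 33
merge 21 and X(26): 47
merge 33 and 47: 80
Total encoded bits = sum of merged weights = 21 + 33 + 47 + 80 = 181.

181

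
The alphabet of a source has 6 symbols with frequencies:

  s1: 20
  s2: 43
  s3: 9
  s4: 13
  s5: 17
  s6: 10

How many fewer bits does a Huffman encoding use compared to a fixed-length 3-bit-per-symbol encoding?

Fixed-length: 3 bits × 112 symbols = 336 bits.
Huffman merges:
s3(9) + s6(10) → 19
s4(13) + s5(17) → 30
19 + s1(20) → 39
30 + 39 → 69
s2(43) + 69 → 112
Huffman total = 19 + 30 + 39 + 69 + 112 = 269 bits.
Saving = 336 − 269 = 67 bits.

67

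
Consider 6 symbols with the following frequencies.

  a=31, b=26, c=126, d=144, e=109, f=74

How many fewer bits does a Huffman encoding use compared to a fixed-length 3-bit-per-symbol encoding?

322

Fixed-length: 3 bits × 510 symbols = 1530 bits.
Huffman merges:
b(26) + a(31) → 57
57 + f(74) → 131
e(109) + c(126) → 235
131 + d(144) → 275
235 + 275 → 510
Huffman total = 57 + 131 + 235 + 275 + 510 = 1208 bits.
Saving = 1530 − 1208 = 322 bits.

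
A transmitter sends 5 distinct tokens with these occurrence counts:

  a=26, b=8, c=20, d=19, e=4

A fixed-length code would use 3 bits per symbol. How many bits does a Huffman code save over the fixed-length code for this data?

Fixed-length: 3 bits × 77 symbols = 231 bits.
Huffman merges:
merge e(4) and b(8): 12
merge 12 and d(19): 31
merge c(20) and a(26): 46
merge 31 and 46: 77
Huffman total = 12 + 31 + 46 + 77 = 166 bits.
Saving = 231 − 166 = 65 bits.

65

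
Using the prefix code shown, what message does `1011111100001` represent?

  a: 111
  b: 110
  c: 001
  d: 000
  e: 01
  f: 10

faade

Read left to right; each codeword is recognised as soon as it completes (prefix code):
  10→f | 111→a | 111→a | 000→d | 01→e
Decoded message: faade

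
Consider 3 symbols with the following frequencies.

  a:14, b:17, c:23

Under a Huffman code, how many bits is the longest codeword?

2

Merge the two lowest-weight nodes at each step:
combine a(14), b(17) → 31
combine c(23), 31 → 54
Maximum depth reached is 2.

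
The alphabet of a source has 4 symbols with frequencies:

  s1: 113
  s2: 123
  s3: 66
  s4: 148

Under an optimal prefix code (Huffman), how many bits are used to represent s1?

2

Huffman merges, smallest pair first:
combine s3(66), s1(113) → 179
combine s2(123), s4(148) → 271
combine 179, 271 → 450
s1's leaf is at depth 2, giving a 2-bit codeword.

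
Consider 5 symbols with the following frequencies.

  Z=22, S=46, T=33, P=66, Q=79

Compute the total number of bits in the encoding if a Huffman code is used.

547

Merge the two smallest weights repeatedly:
merge Z(22) and T(33): 55
merge S(46) and 55: 101
merge P(66) and Q(79): 145
merge 101 and 145: 246
The encoded length is the sum of every internal node's weight: 55 + 101 + 145 + 246 = 547 bits.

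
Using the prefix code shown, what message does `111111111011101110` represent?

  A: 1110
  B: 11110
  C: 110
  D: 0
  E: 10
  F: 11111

Read left to right; each codeword is recognised as soon as it completes (prefix code):
  11111→F | 11110→B | 1110→A | 1110→A
Decoded message: FBAA

FBAA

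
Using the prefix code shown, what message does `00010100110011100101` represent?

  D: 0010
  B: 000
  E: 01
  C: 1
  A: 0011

BCEAACDC

Read left to right; each codeword is recognised as soon as it completes (prefix code):
  000→B | 1→C | 01→E | 0011→A | 0011→A | 1→C | 0010→D | 1→C
Decoded message: BCEAACDC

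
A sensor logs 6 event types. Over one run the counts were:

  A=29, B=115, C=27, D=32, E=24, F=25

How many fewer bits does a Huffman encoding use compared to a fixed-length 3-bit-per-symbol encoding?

181

Fixed-length: 3 bits × 252 symbols = 756 bits.
Huffman merges:
merge E(24) and F(25): 49
merge C(27) and A(29): 56
merge D(32) and 49: 81
merge 56 and 81: 137
merge B(115) and 137: 252
Huffman total = 49 + 56 + 81 + 137 + 252 = 575 bits.
Saving = 756 − 575 = 181 bits.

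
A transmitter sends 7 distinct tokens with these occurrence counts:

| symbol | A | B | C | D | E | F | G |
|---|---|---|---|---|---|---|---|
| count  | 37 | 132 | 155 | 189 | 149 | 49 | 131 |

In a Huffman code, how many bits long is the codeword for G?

Repeatedly merge the two smallest:
A(37) + F(49) → 86
86 + G(131) → 217
B(132) + E(149) → 281
C(155) + D(189) → 344
217 + 281 → 498
344 + 498 → 842
G sits 3 levels below the root, so its codeword is 3 bits.

3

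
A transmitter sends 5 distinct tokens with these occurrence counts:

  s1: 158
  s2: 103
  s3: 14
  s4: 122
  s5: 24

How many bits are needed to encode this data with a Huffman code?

Merge the two smallest weights repeatedly:
combine s3(14), s5(24) → 38
combine 38, s2(103) → 141
combine s4(122), 141 → 263
combine s1(158), 263 → 421
Total encoded bits = sum of merged weights = 38 + 141 + 263 + 421 = 863.

863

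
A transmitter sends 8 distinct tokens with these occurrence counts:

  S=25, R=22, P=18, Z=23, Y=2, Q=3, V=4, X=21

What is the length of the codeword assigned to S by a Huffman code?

2

Repeatedly merge the two smallest:
Y(2) + Q(3) → 5
V(4) + 5 → 9
9 + P(18) → 27
X(21) + R(22) → 43
Z(23) + S(25) → 48
27 + 43 → 70
48 + 70 → 118
S's leaf is at depth 2, giving a 2-bit codeword.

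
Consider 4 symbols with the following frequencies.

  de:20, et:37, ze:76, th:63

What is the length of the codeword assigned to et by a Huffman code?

Repeatedly merge the two smallest:
merge de(20) and et(37): 57
merge 57 and th(63): 120
merge ze(76) and 120: 196
The subtree containing et is merged 3 times, so code length = 3.

3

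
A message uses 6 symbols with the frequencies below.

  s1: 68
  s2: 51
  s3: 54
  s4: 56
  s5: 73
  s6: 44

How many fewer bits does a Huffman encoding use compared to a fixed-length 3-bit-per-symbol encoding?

141

Fixed-length: 3 bits × 346 symbols = 1038 bits.
Huffman merges:
s6(44) + s2(51) → 95
s3(54) + s4(56) → 110
s1(68) + s5(73) → 141
95 + 110 → 205
141 + 205 → 346
Huffman total = 95 + 110 + 141 + 205 + 346 = 897 bits.
Saving = 1038 − 897 = 141 bits.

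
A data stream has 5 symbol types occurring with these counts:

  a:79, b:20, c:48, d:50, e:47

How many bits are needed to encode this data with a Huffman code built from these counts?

Greedily combine the two least-frequent nodes:
combine b(20), e(47) → 67
combine c(48), d(50) → 98
combine 67, a(79) → 146
combine 98, 146 → 244
The encoded length is the sum of every internal node's weight: 67 + 98 + 146 + 244 = 555 bits.

555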